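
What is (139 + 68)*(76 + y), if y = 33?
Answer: 22563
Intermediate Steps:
(139 + 68)*(76 + y) = (139 + 68)*(76 + 33) = 207*109 = 22563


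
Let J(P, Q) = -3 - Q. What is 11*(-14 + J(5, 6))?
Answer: -253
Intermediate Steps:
11*(-14 + J(5, 6)) = 11*(-14 + (-3 - 1*6)) = 11*(-14 + (-3 - 6)) = 11*(-14 - 9) = 11*(-23) = -253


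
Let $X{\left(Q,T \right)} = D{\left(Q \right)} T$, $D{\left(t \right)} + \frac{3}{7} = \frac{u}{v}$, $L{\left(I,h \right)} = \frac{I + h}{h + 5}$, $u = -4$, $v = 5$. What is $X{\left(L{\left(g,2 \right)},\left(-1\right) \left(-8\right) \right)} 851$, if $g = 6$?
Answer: $- \frac{292744}{35} \approx -8364.1$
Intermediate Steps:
$L{\left(I,h \right)} = \frac{I + h}{5 + h}$
$D{\left(t \right)} = - \frac{43}{35}$ ($D{\left(t \right)} = - \frac{3}{7} - \frac{4}{5} = - \frac{43}{35}$)
$X{\left(Q,T \right)} = - \frac{43 T}{35}$
$X{\left(L{\left(g,2 \right)},\left(-1\right) \left(-8\right) \right)} 851 = - \frac{43 \left(\left(-1\right) \left(-8\right)\right)}{35} \cdot 851 = \left(- \frac{43}{35}\right) 8 \cdot 851 = \left(- \frac{344}{35}\right) 851 = - \frac{292744}{35}$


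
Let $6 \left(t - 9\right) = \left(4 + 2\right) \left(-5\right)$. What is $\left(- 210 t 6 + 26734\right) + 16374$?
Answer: $38068$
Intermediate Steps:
$t = 4$ ($t = 9 + \frac{\left(4 + 2\right) \left(-5\right)}{6} = 9 + \frac{6 \left(-5\right)}{6} = 9 + \frac{1}{6} \left(-30\right) = 9 - 5 = 4$)
$\left(- 210 t 6 + 26734\right) + 16374 = \left(- 210 \cdot 4 \cdot 6 + 26734\right) + 16374 = \left(\left(-210\right) 24 + 26734\right) + 16374 = \left(-5040 + 26734\right) + 16374 = 21694 + 16374 = 38068$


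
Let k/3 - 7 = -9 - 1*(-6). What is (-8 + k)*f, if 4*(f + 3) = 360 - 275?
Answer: 73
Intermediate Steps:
f = 73/4 (f = -3 + (360 - 275)/4 = -3 + (¼)*85 = -3 + 85/4 = 73/4 ≈ 18.250)
k = 12 (k = 21 + 3*(-9 - 1*(-6)) = 21 + 3*(-9 + 6) = 21 + 3*(-3) = 21 - 9 = 12)
(-8 + k)*f = (-8 + 12)*(73/4) = 4*(73/4) = 73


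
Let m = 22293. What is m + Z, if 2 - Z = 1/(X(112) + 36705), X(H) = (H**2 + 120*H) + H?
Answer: 1400148294/62801 ≈ 22295.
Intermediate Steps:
X(H) = H**2 + 121*H
Z = 125601/62801 (Z = 2 - 1/(112*(121 + 112) + 36705) = 2 - 1/(112*233 + 36705) = 2 - 1/(26096 + 36705) = 2 - 1/62801 = 125601/62801 ≈ 2.0000)
m + Z = 22293 + 125601/62801 = 1400148294/62801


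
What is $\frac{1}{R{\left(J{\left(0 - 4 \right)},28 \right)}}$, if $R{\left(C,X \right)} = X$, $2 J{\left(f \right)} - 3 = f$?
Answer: $\frac{1}{28} \approx 0.035714$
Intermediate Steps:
$J{\left(f \right)} = \frac{3}{2} + \frac{f}{2}$
$\frac{1}{R{\left(J{\left(0 - 4 \right)},28 \right)}} = \frac{1}{28}$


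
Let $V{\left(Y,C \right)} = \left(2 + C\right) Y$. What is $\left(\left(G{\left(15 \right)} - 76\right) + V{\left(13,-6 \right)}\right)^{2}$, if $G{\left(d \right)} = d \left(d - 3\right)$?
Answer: $2704$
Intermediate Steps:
$V{\left(Y,C \right)} = Y \left(2 + C\right)$
$G{\left(d \right)} = d \left(-3 + d\right)$
$\left(\left(G{\left(15 \right)} - 76\right) + V{\left(13,-6 \right)}\right)^{2} = \left(\left(15 \left(-3 + 15\right) - 76\right) + 13 \left(2 - 6\right)\right)^{2} = \left(\left(15 \cdot 12 - 76\right) + 13 \left(-4\right)\right)^{2} = \left(\left(180 - 76\right) - 52\right)^{2} = \left(104 - 52\right)^{2} = 52^{2} = 2704$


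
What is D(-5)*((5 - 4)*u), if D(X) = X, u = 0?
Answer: 0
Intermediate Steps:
D(-5)*((5 - 4)*u) = -5*(5 - 4)*0 = -5*0 = 0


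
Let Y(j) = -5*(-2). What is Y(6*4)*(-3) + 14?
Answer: -16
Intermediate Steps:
Y(j) = 10
Y(6*4)*(-3) + 14 = 10*(-3) + 14 = -30 + 14 = -16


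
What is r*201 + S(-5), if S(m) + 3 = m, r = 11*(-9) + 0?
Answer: -19907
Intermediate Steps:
r = -99 (r = -99 + 0 = -99)
S(m) = -3 + m
r*201 + S(-5) = -99*201 + (-3 - 5) = -19899 - 8 = -19907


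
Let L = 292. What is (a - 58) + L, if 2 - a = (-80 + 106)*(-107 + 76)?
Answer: 1042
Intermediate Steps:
a = 808 (a = 2 - (-80 + 106)*(-107 + 76) = 2 - 26*(-31) = 2 - 1*(-806) = 2 + 806 = 808)
(a - 58) + L = (808 - 58) + 292 = 750 + 292 = 1042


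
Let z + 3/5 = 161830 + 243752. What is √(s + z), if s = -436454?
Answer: I*√771815/5 ≈ 175.71*I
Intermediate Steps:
z = 2027907/5 (z = -⅗ + (161830 + 243752) = -⅗ + 405582 = 2027907/5 ≈ 4.0558e+5)
√(s + z) = √(-436454 + 2027907/5) = √(-154363/5) = I*√771815/5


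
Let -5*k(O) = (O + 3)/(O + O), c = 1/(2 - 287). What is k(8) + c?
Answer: -643/4560 ≈ -0.14101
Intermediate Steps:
c = -1/285 (c = 1/(-285) = -1/285 ≈ -0.0035088)
k(O) = -(3 + O)/(10*O) (k(O) = -(O + 3)/(5*(O + O)) = -(3 + O)/(5*(2*O)) = -(3 + O)*1/(2*O)/5 = -(3 + O)/(10*O))
k(8) + c = (⅒)*(-3 - 1*8)/8 - 1/285 = (⅒)*(⅛)*(-3 - 8) - 1/285 = (⅒)*(⅛)*(-11) - 1/285 = -11/80 - 1/285 = -643/4560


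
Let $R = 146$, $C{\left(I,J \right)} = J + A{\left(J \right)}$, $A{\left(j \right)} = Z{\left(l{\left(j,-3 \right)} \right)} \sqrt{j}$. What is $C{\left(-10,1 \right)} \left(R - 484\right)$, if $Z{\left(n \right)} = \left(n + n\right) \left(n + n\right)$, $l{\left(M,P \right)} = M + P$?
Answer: $-5746$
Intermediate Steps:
$Z{\left(n \right)} = 4 n^{2}$ ($Z{\left(n \right)} = 2 n 2 n = 4 n^{2}$)
$A{\left(j \right)} = 4 \sqrt{j} \left(-3 + j\right)^{2}$ ($A{\left(j \right)} = 4 \left(j - 3\right)^{2} \sqrt{j} = 4 \left(-3 + j\right)^{2} \sqrt{j} = 4 \sqrt{j} \left(-3 + j\right)^{2}$)
$C{\left(I,J \right)} = J + 4 \sqrt{J} \left(-3 + J\right)^{2}$
$C{\left(-10,1 \right)} \left(R - 484\right) = \left(1 + 4 \sqrt{1} \left(-3 + 1\right)^{2}\right) \left(146 - 484\right) = \left(1 + 4 \cdot 1 \left(-2\right)^{2}\right) \left(-338\right) = \left(1 + 4 \cdot 1 \cdot 4\right) \left(-338\right) = \left(1 + 16\right) \left(-338\right) = 17 \left(-338\right) = -5746$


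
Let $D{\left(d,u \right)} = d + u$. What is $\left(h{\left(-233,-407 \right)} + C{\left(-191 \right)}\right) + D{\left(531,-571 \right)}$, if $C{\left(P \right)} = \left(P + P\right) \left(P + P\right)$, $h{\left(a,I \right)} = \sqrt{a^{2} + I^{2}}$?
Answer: $145884 + \sqrt{219938} \approx 1.4635 \cdot 10^{5}$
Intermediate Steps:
$h{\left(a,I \right)} = \sqrt{I^{2} + a^{2}}$
$C{\left(P \right)} = 4 P^{2}$ ($C{\left(P \right)} = 2 P 2 P = 4 P^{2}$)
$\left(h{\left(-233,-407 \right)} + C{\left(-191 \right)}\right) + D{\left(531,-571 \right)} = \left(\sqrt{\left(-407\right)^{2} + \left(-233\right)^{2}} + 4 \left(-191\right)^{2}\right) + \left(531 - 571\right) = \left(\sqrt{165649 + 54289} + 4 \cdot 36481\right) - 40 = \left(\sqrt{219938} + 145924\right) - 40 = \left(145924 + \sqrt{219938}\right) - 40 = 145884 + \sqrt{219938}$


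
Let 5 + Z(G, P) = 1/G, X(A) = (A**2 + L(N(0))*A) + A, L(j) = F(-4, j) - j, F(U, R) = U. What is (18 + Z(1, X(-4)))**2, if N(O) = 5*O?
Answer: 196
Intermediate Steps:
L(j) = -4 - j
X(A) = A**2 - 3*A (X(A) = (A**2 + (-4 - 5*0)*A) + A = (A**2 + (-4 - 1*0)*A) + A = (A**2 + (-4 + 0)*A) + A = (A**2 - 4*A) + A = A**2 - 3*A)
Z(G, P) = -5 + 1/G
(18 + Z(1, X(-4)))**2 = (18 + (-5 + 1/1))**2 = (18 + (-5 + 1))**2 = (18 - 4)**2 = 14**2 = 196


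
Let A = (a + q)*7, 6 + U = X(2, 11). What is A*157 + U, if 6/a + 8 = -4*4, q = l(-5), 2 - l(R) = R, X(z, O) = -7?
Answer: 29621/4 ≈ 7405.3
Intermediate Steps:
l(R) = 2 - R
U = -13 (U = -6 - 7 = -13)
q = 7 (q = 2 - 1*(-5) = 2 + 5 = 7)
a = -¼ (a = 6/(-8 - 4*4) = 6/(-8 - 16) = 6/(-24) = 6*(-1/24) = -¼ ≈ -0.25000)
A = 189/4 (A = (-¼ + 7)*7 = (27/4)*7 = 189/4 ≈ 47.250)
A*157 + U = (189/4)*157 - 13 = 29673/4 - 13 = 29621/4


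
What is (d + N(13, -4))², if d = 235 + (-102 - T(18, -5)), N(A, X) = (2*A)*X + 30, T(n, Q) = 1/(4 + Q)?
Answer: 3600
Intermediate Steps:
N(A, X) = 30 + 2*A*X (N(A, X) = 2*A*X + 30 = 30 + 2*A*X)
d = 134 (d = 235 + (-102 - 1/(4 - 5)) = 235 + (-102 - 1/(-1)) = 235 + (-102 - 1*(-1)) = 235 + (-102 + 1) = 235 - 101 = 134)
(d + N(13, -4))² = (134 + (30 + 2*13*(-4)))² = (134 + (30 - 104))² = (134 - 74)² = 60² = 3600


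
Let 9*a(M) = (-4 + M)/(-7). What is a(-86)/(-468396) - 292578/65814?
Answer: -11420204909/2568917862 ≈ -4.4455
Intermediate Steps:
a(M) = 4/63 - M/63 (a(M) = ((-4 + M)/(-7))/9 = ((-4 + M)*(-1/7))/9 = (4/7 - M/7)/9 = 4/63 - M/63)
a(-86)/(-468396) - 292578/65814 = (4/63 - 1/63*(-86))/(-468396) - 292578/65814 = (4/63 + 86/63)*(-1/468396) - 292578*1/65814 = (10/7)*(-1/468396) - 48763/10969 = -5/1639386 - 48763/10969 = -11420204909/2568917862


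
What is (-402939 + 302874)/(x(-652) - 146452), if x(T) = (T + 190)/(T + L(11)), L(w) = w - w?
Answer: 32621190/47743121 ≈ 0.68326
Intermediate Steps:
L(w) = 0
x(T) = (190 + T)/T (x(T) = (T + 190)/(T + 0) = (190 + T)/T)
(-402939 + 302874)/(x(-652) - 146452) = (-402939 + 302874)/((190 - 652)/(-652) - 146452) = -100065/(-1/652*(-462) - 146452) = -100065/(231/326 - 146452) = -100065/(-47743121/326) = -100065*(-326/47743121) = 32621190/47743121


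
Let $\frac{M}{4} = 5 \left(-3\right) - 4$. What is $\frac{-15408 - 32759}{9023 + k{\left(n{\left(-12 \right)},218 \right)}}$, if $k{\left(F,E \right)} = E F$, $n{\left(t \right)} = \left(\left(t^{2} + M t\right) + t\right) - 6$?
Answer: $- \frac{48167}{235307} \approx -0.2047$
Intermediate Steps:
$M = -76$ ($M = 4 \left(5 \left(-3\right) - 4\right) = 4 \left(-15 - 4\right) = 4 \left(-19\right) = -76$)
$n{\left(t \right)} = -6 + t^{2} - 75 t$ ($n{\left(t \right)} = \left(\left(t^{2} - 76 t\right) + t\right) - 6 = \left(t^{2} - 75 t\right) - 6 = -6 + t^{2} - 75 t$)
$\frac{-15408 - 32759}{9023 + k{\left(n{\left(-12 \right)},218 \right)}} = \frac{-15408 - 32759}{9023 + 218 \left(-6 + \left(-12\right)^{2} - -900\right)} = - \frac{48167}{9023 + 218 \left(-6 + 144 + 900\right)} = - \frac{48167}{9023 + 218 \cdot 1038} = - \frac{48167}{9023 + 226284} = - \frac{48167}{235307}$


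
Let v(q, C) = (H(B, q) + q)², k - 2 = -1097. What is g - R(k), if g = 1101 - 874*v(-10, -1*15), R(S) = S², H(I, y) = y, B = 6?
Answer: -1547524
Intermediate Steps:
k = -1095 (k = 2 - 1097 = -1095)
v(q, C) = 4*q² (v(q, C) = (q + q)² = (2*q)² = 4*q²)
g = -348499 (g = 1101 - 3496*(-10)² = 1101 - 3496*100 = 1101 - 874*400 = 1101 - 349600 = -348499)
g - R(k) = -348499 - 1*(-1095)² = -348499 - 1*1199025 = -348499 - 1199025 = -1547524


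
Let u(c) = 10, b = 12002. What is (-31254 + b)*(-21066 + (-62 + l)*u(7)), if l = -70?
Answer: 430975272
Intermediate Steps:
(-31254 + b)*(-21066 + (-62 + l)*u(7)) = (-31254 + 12002)*(-21066 + (-62 - 70)*10) = -19252*(-21066 - 132*10) = -19252*(-21066 - 1320) = -19252*(-22386) = 430975272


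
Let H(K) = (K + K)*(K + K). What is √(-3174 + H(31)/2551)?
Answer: I*√20645319530/2551 ≈ 56.325*I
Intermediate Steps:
H(K) = 4*K² (H(K) = (2*K)*(2*K) = 4*K²)
√(-3174 + H(31)/2551) = √(-3174 + (4*31²)/2551) = √(-3174 + (4*961)*(1/2551)) = √(-3174 + 3844*(1/2551)) = √(-3174 + 3844/2551) = √(-8093030/2551) = I*√20645319530/2551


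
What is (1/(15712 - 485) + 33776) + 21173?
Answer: 836708424/15227 ≈ 54949.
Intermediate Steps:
(1/(15712 - 485) + 33776) + 21173 = (1/15227 + 33776) + 21173 = 514307153/15227 + 21173 = 836708424/15227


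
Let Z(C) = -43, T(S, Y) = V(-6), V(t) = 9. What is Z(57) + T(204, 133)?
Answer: -34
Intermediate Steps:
T(S, Y) = 9
Z(57) + T(204, 133) = -43 + 9 = -34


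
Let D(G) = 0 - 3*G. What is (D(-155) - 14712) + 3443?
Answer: -10804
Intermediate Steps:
D(G) = -3*G
(D(-155) - 14712) + 3443 = (-3*(-155) - 14712) + 3443 = (465 - 14712) + 3443 = -14247 + 3443 = -10804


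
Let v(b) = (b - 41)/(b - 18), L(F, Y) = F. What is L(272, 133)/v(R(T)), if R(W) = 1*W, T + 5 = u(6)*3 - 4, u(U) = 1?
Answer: 6528/47 ≈ 138.89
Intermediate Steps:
T = -6 (T = -5 + (1*3 - 4) = -5 + (3 - 4) = -5 - 1 = -6)
R(W) = W
v(b) = (-41 + b)/(-18 + b)
L(272, 133)/v(R(T)) = 272/(((-41 - 6)/(-18 - 6))) = 272/((-47/(-24))) = 272/((-1/24*(-47))) = 272/(47/24) = 272*(24/47) = 6528/47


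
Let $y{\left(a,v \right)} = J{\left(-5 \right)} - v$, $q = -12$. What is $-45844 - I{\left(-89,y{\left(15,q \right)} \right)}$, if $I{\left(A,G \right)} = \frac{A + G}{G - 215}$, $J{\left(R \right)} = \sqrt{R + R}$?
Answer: $- \frac{1889659477}{41219} + \frac{126 i \sqrt{10}}{41219} \approx -45844.0 + 0.0096666 i$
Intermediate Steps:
$J{\left(R \right)} = \sqrt{2} \sqrt{R}$ ($J{\left(R \right)} = \sqrt{2 R} = \sqrt{2} \sqrt{R}$)
$y{\left(a,v \right)} = - v + i \sqrt{10}$ ($y{\left(a,v \right)} = \sqrt{2} \sqrt{-5} - v = \sqrt{2} i \sqrt{5} - v = i \sqrt{10} - v = - v + i \sqrt{10}$)
$I{\left(A,G \right)} = \frac{A + G}{-215 + G}$
$-45844 - I{\left(-89,y{\left(15,q \right)} \right)} = -45844 - \frac{-89 + \left(\left(-1\right) \left(-12\right) + i \sqrt{10}\right)}{-215 + \left(\left(-1\right) \left(-12\right) + i \sqrt{10}\right)} = -45844 - \frac{-89 + \left(12 + i \sqrt{10}\right)}{-215 + \left(12 + i \sqrt{10}\right)} = -45844 - \frac{-77 + i \sqrt{10}}{-203 + i \sqrt{10}}$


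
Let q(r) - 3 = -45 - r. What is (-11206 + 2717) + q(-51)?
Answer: -8480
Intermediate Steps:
q(r) = -42 - r (q(r) = 3 + (-45 - r) = -42 - r)
(-11206 + 2717) + q(-51) = (-11206 + 2717) + (-42 - 1*(-51)) = -8489 + (-42 + 51) = -8489 + 9 = -8480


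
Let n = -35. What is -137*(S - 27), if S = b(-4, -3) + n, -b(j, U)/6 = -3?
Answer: 6028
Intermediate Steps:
b(j, U) = 18 (b(j, U) = -6*(-3) = 18)
S = -17 (S = 18 - 35 = -17)
-137*(S - 27) = -137*(-17 - 27) = -137*(-44) = 6028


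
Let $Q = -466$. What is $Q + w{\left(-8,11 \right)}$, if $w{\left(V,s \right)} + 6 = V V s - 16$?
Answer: $216$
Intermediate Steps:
$w{\left(V,s \right)} = -22 + s V^{2}$ ($w{\left(V,s \right)} = -6 + \left(V V s - 16\right) = -6 + \left(V^{2} s - 16\right) = -6 + \left(s V^{2} - 16\right) = -6 + \left(-16 + s V^{2}\right) = -22 + s V^{2}$)
$Q + w{\left(-8,11 \right)} = -466 - \left(22 - 11 \left(-8\right)^{2}\right) = -466 + \left(-22 + 11 \cdot 64\right) = -466 + \left(-22 + 704\right) = -466 + 682 = 216$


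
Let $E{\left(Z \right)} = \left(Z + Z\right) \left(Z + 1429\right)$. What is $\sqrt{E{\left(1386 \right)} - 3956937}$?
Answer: $\sqrt{3846243} \approx 1961.2$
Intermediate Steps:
$E{\left(Z \right)} = 2 Z \left(1429 + Z\right)$
$\sqrt{E{\left(1386 \right)} - 3956937} = \sqrt{2 \cdot 1386 \left(1429 + 1386\right) - 3956937} = \sqrt{2 \cdot 1386 \cdot 2815 - 3956937} = \sqrt{7803180 - 3956937} = \sqrt{3846243}$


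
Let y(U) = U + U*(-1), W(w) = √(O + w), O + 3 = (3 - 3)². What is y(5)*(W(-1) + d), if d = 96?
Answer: 0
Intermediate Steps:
O = -3 (O = -3 + (3 - 3)² = -3 + 0² = -3 + 0 = -3)
W(w) = √(-3 + w)
y(U) = 0 (y(U) = U - U = 0)
y(5)*(W(-1) + d) = 0*(√(-3 - 1) + 96) = 0*(√(-4) + 96) = 0*(2*I + 96) = 0*(96 + 2*I) = 0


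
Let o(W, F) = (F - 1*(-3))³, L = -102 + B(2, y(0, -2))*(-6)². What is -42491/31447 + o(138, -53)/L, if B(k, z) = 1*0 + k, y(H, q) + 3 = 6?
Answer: 392960027/94341 ≈ 4165.3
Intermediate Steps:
y(H, q) = 3 (y(H, q) = -3 + 6 = 3)
B(k, z) = k (B(k, z) = 0 + k = k)
L = -30 (L = -102 + 2*(-6)² = -102 + 2*36 = -102 + 72 = -30)
o(W, F) = (3 + F)³ (o(W, F) = (F + 3)³ = (3 + F)³)
-42491/31447 + o(138, -53)/L = -42491/31447 + (3 - 53)³/(-30) = -42491*1/31447 + (-50)³*(-1/30) = -42491/31447 - 125000*(-1/30) = -42491/31447 + 12500/3 = 392960027/94341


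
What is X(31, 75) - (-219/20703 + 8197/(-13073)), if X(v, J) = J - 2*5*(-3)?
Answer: 9530282991/90216773 ≈ 105.64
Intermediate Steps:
X(v, J) = 30 + J (X(v, J) = J - 10*(-3) = J + 30 = 30 + J)
X(31, 75) - (-219/20703 + 8197/(-13073)) = (30 + 75) - (-219/20703 + 8197/(-13073)) = 105 - (-219*1/20703 + 8197*(-1/13073)) = 105 - (-73/6901 - 8197/13073) = 105 - 1*(-57521826/90216773) = 105 + 57521826/90216773 = 9530282991/90216773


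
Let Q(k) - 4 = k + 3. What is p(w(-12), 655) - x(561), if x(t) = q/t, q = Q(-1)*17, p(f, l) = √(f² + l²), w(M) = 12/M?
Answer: -2/11 + √429026 ≈ 654.82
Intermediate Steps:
Q(k) = 7 + k (Q(k) = 4 + (k + 3) = 4 + (3 + k) = 7 + k)
q = 102 (q = (7 - 1)*17 = 6*17 = 102)
x(t) = 102/t
p(w(-12), 655) - x(561) = √((12/(-12))² + 655²) - 102/561 = √((12*(-1/12))² + 429025) - 102/561 = √((-1)² + 429025) - 1*2/11 = √(1 + 429025) - 2/11 = √429026 - 2/11 = -2/11 + √429026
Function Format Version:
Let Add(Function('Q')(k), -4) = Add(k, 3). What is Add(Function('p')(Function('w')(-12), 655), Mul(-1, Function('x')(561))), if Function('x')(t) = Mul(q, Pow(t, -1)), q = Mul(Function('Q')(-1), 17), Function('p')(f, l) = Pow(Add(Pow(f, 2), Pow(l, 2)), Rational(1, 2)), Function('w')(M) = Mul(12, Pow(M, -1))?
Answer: Add(Rational(-2, 11), Pow(429026, Rational(1, 2))) ≈ 654.82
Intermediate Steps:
Function('Q')(k) = Add(7, k) (Function('Q')(k) = Add(4, Add(k, 3)) = Add(4, Add(3, k)) = Add(7, k))
q = 102 (q = Mul(Add(7, -1), 17) = Mul(6, 17) = 102)
Function('x')(t) = Mul(102, Pow(t, -1))
Add(Function('p')(Function('w')(-12), 655), Mul(-1, Function('x')(561))) = Add(Pow(Add(Pow(Mul(12, Pow(-12, -1)), 2), Pow(655, 2)), Rational(1, 2)), Mul(-1, Mul(102, Pow(561, -1)))) = Add(Pow(Add(Pow(Mul(12, Rational(-1, 12)), 2), 429025), Rational(1, 2)), Mul(-1, Mul(102, Rational(1, 561)))) = Add(Pow(Add(Pow(-1, 2), 429025), Rational(1, 2)), Mul(-1, Rational(2, 11))) = Add(Pow(Add(1, 429025), Rational(1, 2)), Rational(-2, 11)) = Add(Pow(429026, Rational(1, 2)), Rational(-2, 11)) = Add(Rational(-2, 11), Pow(429026, Rational(1, 2)))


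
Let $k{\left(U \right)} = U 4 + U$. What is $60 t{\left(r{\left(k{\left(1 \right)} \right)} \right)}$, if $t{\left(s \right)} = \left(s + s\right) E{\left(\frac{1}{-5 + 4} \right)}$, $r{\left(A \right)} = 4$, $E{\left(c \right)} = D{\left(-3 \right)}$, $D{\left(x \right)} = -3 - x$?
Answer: $0$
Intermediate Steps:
$E{\left(c \right)} = 0$ ($E{\left(c \right)} = -3 - -3 = -3 + 3 = 0$)
$k{\left(U \right)} = 5 U$ ($k{\left(U \right)} = 4 U + U = 5 U$)
$t{\left(s \right)} = 0$ ($t{\left(s \right)} = \left(s + s\right) 0 = 2 s 0 = 0$)
$60 t{\left(r{\left(k{\left(1 \right)} \right)} \right)} = 60 \cdot 0 = 0$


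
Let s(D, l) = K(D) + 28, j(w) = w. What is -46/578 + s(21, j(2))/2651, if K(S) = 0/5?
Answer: -52881/766139 ≈ -0.069023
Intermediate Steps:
K(S) = 0 (K(S) = 0*(1/5) = 0)
s(D, l) = 28 (s(D, l) = 0 + 28 = 28)
-46/578 + s(21, j(2))/2651 = -46/578 + 28/2651 = -46*1/578 + 28*(1/2651) = -23/289 + 28/2651 = -52881/766139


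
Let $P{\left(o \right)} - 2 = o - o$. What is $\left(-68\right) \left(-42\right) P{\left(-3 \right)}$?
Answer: $5712$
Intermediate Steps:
$P{\left(o \right)} = 2$ ($P{\left(o \right)} = 2 + \left(o - o\right) = 2 + 0 = 2$)
$\left(-68\right) \left(-42\right) P{\left(-3 \right)} = \left(-68\right) \left(-42\right) 2 = 2856 \cdot 2 = 5712$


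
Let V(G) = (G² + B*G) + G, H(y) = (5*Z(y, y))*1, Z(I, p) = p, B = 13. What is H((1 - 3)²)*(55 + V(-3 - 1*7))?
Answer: 300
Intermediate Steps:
H(y) = 5*y (H(y) = (5*y)*1 = 5*y)
V(G) = G² + 14*G (V(G) = (G² + 13*G) + G = G² + 14*G)
H((1 - 3)²)*(55 + V(-3 - 1*7)) = (5*(1 - 3)²)*(55 + (-3 - 1*7)*(14 + (-3 - 1*7))) = (5*(-2)²)*(55 + (-3 - 7)*(14 + (-3 - 7))) = (5*4)*(55 - 10*(14 - 10)) = 20*(55 - 10*4) = 20*(55 - 40) = 20*15 = 300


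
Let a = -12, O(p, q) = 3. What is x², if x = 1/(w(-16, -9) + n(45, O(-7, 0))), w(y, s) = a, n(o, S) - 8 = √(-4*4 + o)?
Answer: (4 - √29)⁻² ≈ 0.52119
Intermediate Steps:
n(o, S) = 8 + √(-16 + o) (n(o, S) = 8 + √(-4*4 + o) = 8 + √(-16 + o))
w(y, s) = -12
x = 1/(-4 + √29) (x = 1/(-12 + (8 + √(-16 + 45))) = 1/(-12 + (8 + √29)) = 1/(-4 + √29) ≈ 0.72194)
x² = (4/13 + √29/13)²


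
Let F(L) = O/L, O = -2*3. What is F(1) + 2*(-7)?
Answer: -20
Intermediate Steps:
O = -6
F(L) = -6/L
F(1) + 2*(-7) = -6/1 + 2*(-7) = -6*1 - 14 = -6 - 14 = -20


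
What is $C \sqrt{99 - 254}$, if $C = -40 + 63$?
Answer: $23 i \sqrt{155} \approx 286.35 i$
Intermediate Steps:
$C = 23$
$C \sqrt{99 - 254} = 23 \sqrt{99 - 254} = 23 \sqrt{-155} = 23 i \sqrt{155}$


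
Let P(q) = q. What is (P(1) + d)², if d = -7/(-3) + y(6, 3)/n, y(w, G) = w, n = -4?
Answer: 121/36 ≈ 3.3611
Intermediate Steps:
d = ⅚ (d = -7/(-3) + 6/(-4) = -7*(-⅓) + 6*(-¼) = 7/3 - 3/2 = ⅚ ≈ 0.83333)
(P(1) + d)² = (1 + ⅚)² = (11/6)² = 121/36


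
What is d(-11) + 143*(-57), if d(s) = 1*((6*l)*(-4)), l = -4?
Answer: -8055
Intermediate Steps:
d(s) = 96 (d(s) = 1*((6*(-4))*(-4)) = 1*(-24*(-4)) = 1*96 = 96)
d(-11) + 143*(-57) = 96 + 143*(-57) = 96 - 8151 = -8055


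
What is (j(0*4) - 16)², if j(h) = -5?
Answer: 441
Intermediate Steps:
(j(0*4) - 16)² = (-5 - 16)² = (-21)² = 441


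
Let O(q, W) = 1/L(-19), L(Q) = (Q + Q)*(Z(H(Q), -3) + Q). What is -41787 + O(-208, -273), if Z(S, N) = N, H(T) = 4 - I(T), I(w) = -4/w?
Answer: -34933931/836 ≈ -41787.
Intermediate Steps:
H(T) = 4 + 4/T (H(T) = 4 - (-4)/T = 4 + 4/T)
L(Q) = 2*Q*(-3 + Q) (L(Q) = (Q + Q)*(-3 + Q) = (2*Q)*(-3 + Q) = 2*Q*(-3 + Q))
O(q, W) = 1/836 (O(q, W) = 1/(2*(-19)*(-3 - 19)) = 1/(2*(-19)*(-22)) = 1/836)
-41787 + O(-208, -273) = -41787 + 1/836 = -34933931/836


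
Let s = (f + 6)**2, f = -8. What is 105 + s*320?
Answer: 1385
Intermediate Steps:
s = 4 (s = (-8 + 6)**2 = (-2)**2 = 4)
105 + s*320 = 105 + 4*320 = 105 + 1280 = 1385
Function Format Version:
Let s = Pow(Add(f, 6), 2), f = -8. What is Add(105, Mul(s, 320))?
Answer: 1385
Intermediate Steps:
s = 4 (s = Pow(Add(-8, 6), 2) = Pow(-2, 2) = 4)
Add(105, Mul(s, 320)) = Add(105, Mul(4, 320)) = Add(105, 1280) = 1385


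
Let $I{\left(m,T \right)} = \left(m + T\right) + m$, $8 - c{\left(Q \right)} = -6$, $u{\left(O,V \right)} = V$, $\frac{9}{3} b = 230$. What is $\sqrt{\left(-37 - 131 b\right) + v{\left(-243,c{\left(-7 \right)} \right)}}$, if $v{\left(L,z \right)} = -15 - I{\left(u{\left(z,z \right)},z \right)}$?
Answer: $\frac{2 i \sqrt{22809}}{3} \approx 100.68 i$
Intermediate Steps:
$b = \frac{230}{3}$ ($b = \frac{1}{3} \cdot 230 = \frac{230}{3} \approx 76.667$)
$c{\left(Q \right)} = 14$ ($c{\left(Q \right)} = 8 - -6 = 8 + 6 = 14$)
$I{\left(m,T \right)} = T + 2 m$ ($I{\left(m,T \right)} = \left(T + m\right) + m = T + 2 m$)
$v{\left(L,z \right)} = -15 - 3 z$ ($v{\left(L,z \right)} = -15 - \left(z + 2 z\right) = -15 - 3 z$)
$\sqrt{\left(-37 - 131 b\right) + v{\left(-243,c{\left(-7 \right)} \right)}} = \sqrt{\left(-37 - \frac{30130}{3}\right) - 57} = \sqrt{- \frac{30241}{3} - 57} = \sqrt{- \frac{30412}{3}} = \frac{2 i \sqrt{22809}}{3}$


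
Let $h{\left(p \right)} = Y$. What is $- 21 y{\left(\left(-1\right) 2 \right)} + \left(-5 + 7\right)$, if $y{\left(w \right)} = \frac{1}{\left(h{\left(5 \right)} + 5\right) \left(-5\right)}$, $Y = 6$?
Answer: $\frac{131}{55} \approx 2.3818$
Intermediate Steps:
$h{\left(p \right)} = 6$
$y{\left(w \right)} = - \frac{1}{55}$ ($y{\left(w \right)} = \frac{1}{\left(6 + 5\right) \left(-5\right)} = \frac{1}{11} \left(- \frac{1}{5}\right) = - \frac{1}{55}$)
$- 21 y{\left(\left(-1\right) 2 \right)} + \left(-5 + 7\right) = \left(-21\right) \left(- \frac{1}{55}\right) + \left(-5 + 7\right) = \frac{21}{55} + 2 = \frac{131}{55}$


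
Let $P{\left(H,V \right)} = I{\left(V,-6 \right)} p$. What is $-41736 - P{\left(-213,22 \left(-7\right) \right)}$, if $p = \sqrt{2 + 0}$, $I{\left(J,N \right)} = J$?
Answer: $-41736 + 154 \sqrt{2} \approx -41518.0$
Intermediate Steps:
$p = \sqrt{2} \approx 1.4142$
$P{\left(H,V \right)} = V \sqrt{2}$
$-41736 - P{\left(-213,22 \left(-7\right) \right)} = -41736 - 22 \left(-7\right) \sqrt{2} = -41736 - - 154 \sqrt{2} = -41736 + 154 \sqrt{2}$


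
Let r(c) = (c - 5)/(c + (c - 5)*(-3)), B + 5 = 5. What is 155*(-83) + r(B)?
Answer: -38596/3 ≈ -12865.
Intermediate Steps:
B = 0 (B = -5 + 5 = 0)
r(c) = (-5 + c)/(15 - 2*c) (r(c) = (-5 + c)/(c + (-5 + c)*(-3)) = (-5 + c)/(c + (15 - 3*c)) = (-5 + c)/(15 - 2*c))
155*(-83) + r(B) = 155*(-83) + (5 - 1*0)/(-15 + 2*0) = -12865 + (5 + 0)/(-15 + 0) = -12865 + 5/(-15) = -12865 - 1/15*5 = -12865 - ⅓ = -38596/3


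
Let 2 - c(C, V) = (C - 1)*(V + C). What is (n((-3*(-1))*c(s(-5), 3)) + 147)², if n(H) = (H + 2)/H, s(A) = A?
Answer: 4923961/225 ≈ 21884.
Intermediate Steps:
c(C, V) = 2 - (-1 + C)*(C + V) (c(C, V) = 2 - (C - 1)*(V + C) = 2 - (-1 + C)*(C + V))
n(H) = (2 + H)/H
(n((-3*(-1))*c(s(-5), 3)) + 147)² = ((2 + (-3*(-1))*(2 - 5 + 3 - 1*(-5)² - 1*(-5)*3))/(((-3*(-1))*(2 - 5 + 3 - 1*(-5)² - 1*(-5)*3))) + 147)² = ((2 + 3*(2 - 5 + 3 - 1*25 + 15))/((3*(2 - 5 + 3 - 1*25 + 15))) + 147)² = ((2 + 3*(2 - 5 + 3 - 25 + 15))/((3*(2 - 5 + 3 - 25 + 15))) + 147)² = ((2 + 3*(-10))/((3*(-10))) + 147)² = ((2 - 30)/(-30) + 147)² = (-1/30*(-28) + 147)² = (14/15 + 147)² = (2219/15)² = 4923961/225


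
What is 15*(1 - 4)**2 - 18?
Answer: 117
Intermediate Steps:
15*(1 - 4)**2 - 18 = 15*(-3)**2 - 18 = 15*9 - 18 = 135 - 18 = 117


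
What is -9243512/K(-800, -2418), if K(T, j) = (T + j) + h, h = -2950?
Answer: 1155439/771 ≈ 1498.6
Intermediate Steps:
K(T, j) = -2950 + T + j (K(T, j) = (T + j) - 2950 = -2950 + T + j)
-9243512/K(-800, -2418) = -9243512/(-2950 - 800 - 2418) = -9243512/(-6168) = -9243512*(-1/6168) = 1155439/771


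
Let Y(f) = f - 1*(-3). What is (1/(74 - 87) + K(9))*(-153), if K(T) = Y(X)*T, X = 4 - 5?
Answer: -35649/13 ≈ -2742.2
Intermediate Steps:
X = -1
Y(f) = 3 + f (Y(f) = f + 3 = 3 + f)
K(T) = 2*T (K(T) = (3 - 1)*T = 2*T)
(1/(74 - 87) + K(9))*(-153) = (1/(74 - 87) + 2*9)*(-153) = (1/(-13) + 18)*(-153) = (-1/13 + 18)*(-153) = (233/13)*(-153) = -35649/13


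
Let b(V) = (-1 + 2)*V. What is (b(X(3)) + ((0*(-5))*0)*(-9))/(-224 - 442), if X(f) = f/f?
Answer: -1/666 ≈ -0.0015015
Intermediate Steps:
X(f) = 1
b(V) = V (b(V) = 1*V = V)
(b(X(3)) + ((0*(-5))*0)*(-9))/(-224 - 442) = (1 + ((0*(-5))*0)*(-9))/(-224 - 442) = (1 + (0*0)*(-9))/(-666) = (1 + 0*(-9))*(-1/666) = (1 + 0)*(-1/666) = 1*(-1/666) = -1/666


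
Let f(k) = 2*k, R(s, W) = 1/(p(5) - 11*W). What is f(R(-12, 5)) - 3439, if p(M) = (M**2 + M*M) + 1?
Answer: -6879/2 ≈ -3439.5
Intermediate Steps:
p(M) = 1 + 2*M**2 (p(M) = (M**2 + M**2) + 1 = 2*M**2 + 1 = 1 + 2*M**2)
R(s, W) = 1/(51 - 11*W) (R(s, W) = 1/((1 + 2*5**2) - 11*W) = 1/((1 + 2*25) - 11*W) = 1/((1 + 50) - 11*W) = 1/(51 - 11*W))
f(R(-12, 5)) - 3439 = 2*(-1/(-51 + 11*5)) - 3439 = 2*(-1/(-51 + 55)) - 3439 = 2*(-1/4) - 3439 = -1/2 - 3439 = -6879/2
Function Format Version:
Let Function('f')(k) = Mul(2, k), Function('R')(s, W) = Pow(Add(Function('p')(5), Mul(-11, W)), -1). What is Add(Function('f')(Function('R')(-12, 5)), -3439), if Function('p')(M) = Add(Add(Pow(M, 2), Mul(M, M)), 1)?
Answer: Rational(-6879, 2) ≈ -3439.5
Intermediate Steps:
Function('p')(M) = Add(1, Mul(2, Pow(M, 2))) (Function('p')(M) = Add(Add(Pow(M, 2), Pow(M, 2)), 1) = Add(Mul(2, Pow(M, 2)), 1) = Add(1, Mul(2, Pow(M, 2))))
Function('R')(s, W) = Pow(Add(51, Mul(-11, W)), -1) (Function('R')(s, W) = Pow(Add(Add(1, Mul(2, Pow(5, 2))), Mul(-11, W)), -1) = Pow(Add(Add(1, Mul(2, 25)), Mul(-11, W)), -1) = Pow(Add(Add(1, 50), Mul(-11, W)), -1) = Pow(Add(51, Mul(-11, W)), -1))
Add(Function('f')(Function('R')(-12, 5)), -3439) = Add(Mul(2, Mul(-1, Pow(Add(-51, Mul(11, 5)), -1))), -3439) = Add(Mul(2, Mul(-1, Pow(Add(-51, 55), -1))), -3439) = Add(Mul(2, Mul(-1, Pow(4, -1))), -3439) = Add(Mul(2, Mul(-1, Rational(1, 4))), -3439) = Add(Mul(2, Rational(-1, 4)), -3439) = Add(Rational(-1, 2), -3439) = Rational(-6879, 2)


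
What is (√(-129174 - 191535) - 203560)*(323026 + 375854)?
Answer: -142264012800 + 698880*I*√320709 ≈ -1.4226e+11 + 3.9578e+8*I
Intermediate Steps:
(√(-129174 - 191535) - 203560)*(323026 + 375854) = (√(-320709) - 203560)*698880 = (I*√320709 - 203560)*698880 = (-203560 + I*√320709)*698880 = -142264012800 + 698880*I*√320709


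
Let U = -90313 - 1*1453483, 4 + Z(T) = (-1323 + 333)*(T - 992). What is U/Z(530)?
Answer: -385949/114344 ≈ -3.3753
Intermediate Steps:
Z(T) = 982076 - 990*T (Z(T) = -4 + (-1323 + 333)*(T - 992) = -4 - 990*(-992 + T) = -4 + (982080 - 990*T) = 982076 - 990*T)
U = -1543796 (U = -90313 - 1453483 = -1543796)
U/Z(530) = -1543796/(982076 - 990*530) = -1543796/(982076 - 524700) = -1543796/457376 = -1543796*1/457376 = -385949/114344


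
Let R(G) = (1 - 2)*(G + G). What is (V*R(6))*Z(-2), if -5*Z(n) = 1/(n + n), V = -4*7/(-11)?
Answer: -84/55 ≈ -1.5273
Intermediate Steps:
R(G) = -2*G
V = 28/11 (V = -28*(-1/11) = 28/11 ≈ 2.5455)
Z(n) = -1/(10*n) (Z(n) = -1/(5*(n + n)) = -1/(2*n)/5 = -1/(10*n))
(V*R(6))*Z(-2) = (28*(-2*6)/11)*(-⅒/(-2)) = ((28/11)*(-12))*(-⅒*(-½)) = -336/11*1/20 = -84/55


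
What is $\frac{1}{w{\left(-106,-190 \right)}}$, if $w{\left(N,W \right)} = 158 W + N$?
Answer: $- \frac{1}{30126} \approx -3.3194 \cdot 10^{-5}$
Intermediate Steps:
$w{\left(N,W \right)} = N + 158 W$
$\frac{1}{w{\left(-106,-190 \right)}} = \frac{1}{-106 + 158 \left(-190\right)} = \frac{1}{-106 - 30020} = \frac{1}{-30126} = - \frac{1}{30126}$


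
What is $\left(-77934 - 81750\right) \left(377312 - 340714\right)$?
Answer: $-5844115032$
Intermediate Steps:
$\left(-77934 - 81750\right) \left(377312 - 340714\right) = \left(-159684\right) 36598 = -5844115032$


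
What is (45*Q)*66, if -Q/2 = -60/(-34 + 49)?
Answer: 23760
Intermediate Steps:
Q = 8 (Q = -(-120)/(-34 + 49) = -(-120)/15 = -2*(-4) = 8)
(45*Q)*66 = (45*8)*66 = 360*66 = 23760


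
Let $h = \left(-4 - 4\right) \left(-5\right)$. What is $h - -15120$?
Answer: $15160$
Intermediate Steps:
$h = 40$ ($h = \left(-8\right) \left(-5\right) = 40$)
$h - -15120 = 40 - -15120 = 40 + 15120 = 15160$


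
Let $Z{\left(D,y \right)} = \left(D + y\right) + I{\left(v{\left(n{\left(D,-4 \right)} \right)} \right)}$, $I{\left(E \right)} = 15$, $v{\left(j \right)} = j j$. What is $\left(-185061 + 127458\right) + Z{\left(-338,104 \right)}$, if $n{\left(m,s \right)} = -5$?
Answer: $-57822$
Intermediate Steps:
$v{\left(j \right)} = j^{2}$
$Z{\left(D,y \right)} = 15 + D + y$ ($Z{\left(D,y \right)} = \left(D + y\right) + 15 = 15 + D + y$)
$\left(-185061 + 127458\right) + Z{\left(-338,104 \right)} = \left(-185061 + 127458\right) + \left(15 - 338 + 104\right) = -57603 - 219 = -57822$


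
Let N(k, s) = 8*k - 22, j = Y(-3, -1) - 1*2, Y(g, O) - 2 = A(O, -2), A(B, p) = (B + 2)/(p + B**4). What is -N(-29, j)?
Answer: 254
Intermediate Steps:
A(B, p) = (2 + B)/(p + B**4)
Y(g, O) = 2 + (2 + O)/(-2 + O**4)
j = -1 (j = (-2 - 1 + 2*(-1)**4)/(-2 + (-1)**4) - 1*2 = (-2 - 1 + 2*1)/(-2 + 1) - 2 = (-2 - 1 + 2)/(-1) - 2 = -1*(-1) - 2 = 1 - 2 = -1)
N(k, s) = -22 + 8*k
-N(-29, j) = -(-22 + 8*(-29)) = -(-22 - 232) = -1*(-254) = 254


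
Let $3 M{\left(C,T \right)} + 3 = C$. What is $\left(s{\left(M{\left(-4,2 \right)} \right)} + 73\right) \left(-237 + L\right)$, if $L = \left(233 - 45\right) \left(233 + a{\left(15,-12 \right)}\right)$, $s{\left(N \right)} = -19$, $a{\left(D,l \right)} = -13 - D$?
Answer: $2068362$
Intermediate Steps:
$M{\left(C,T \right)} = -1 + \frac{C}{3}$
$L = 38540$ ($L = \left(233 - 45\right) \left(233 - 28\right) = 188 \left(233 - 28\right) = 188 \cdot 205 = 38540$)
$\left(s{\left(M{\left(-4,2 \right)} \right)} + 73\right) \left(-237 + L\right) = \left(-19 + 73\right) \left(-237 + 38540\right) = 54 \cdot 38303 = 2068362$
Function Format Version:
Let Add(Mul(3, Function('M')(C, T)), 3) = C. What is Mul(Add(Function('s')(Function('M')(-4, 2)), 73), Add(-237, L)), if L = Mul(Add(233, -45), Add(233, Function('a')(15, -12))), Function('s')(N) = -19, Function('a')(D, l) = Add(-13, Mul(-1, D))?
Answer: 2068362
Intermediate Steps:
Function('M')(C, T) = Add(-1, Mul(Rational(1, 3), C))
L = 38540 (L = Mul(Add(233, -45), Add(233, Add(-13, Mul(-1, 15)))) = Mul(188, Add(233, Add(-13, -15))) = Mul(188, Add(233, -28)) = Mul(188, 205) = 38540)
Mul(Add(Function('s')(Function('M')(-4, 2)), 73), Add(-237, L)) = Mul(Add(-19, 73), Add(-237, 38540)) = Mul(54, 38303) = 2068362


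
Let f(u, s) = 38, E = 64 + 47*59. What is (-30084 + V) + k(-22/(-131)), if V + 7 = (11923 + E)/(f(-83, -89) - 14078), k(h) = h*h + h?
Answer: -20139846716/669279 ≈ -30092.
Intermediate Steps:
E = 2837 (E = 64 + 2773 = 2837)
k(h) = h + h² (k(h) = h² + h = h + h²)
V = -314/39 (V = -7 + (11923 + 2837)/(38 - 14078) = -7 + 14760/(-14040) = -7 + 14760*(-1/14040) = -7 - 41/39 = -314/39 ≈ -8.0513)
(-30084 + V) + k(-22/(-131)) = (-30084 - 314/39) + (-22/(-131))*(1 - 22/(-131)) = -1173590/39 + (-22*(-1/131))*(1 - 22*(-1/131)) = -1173590/39 + 22*(1 + 22/131)/131 = -1173590/39 + (22/131)*(153/131) = -1173590/39 + 3366/17161 = -20139846716/669279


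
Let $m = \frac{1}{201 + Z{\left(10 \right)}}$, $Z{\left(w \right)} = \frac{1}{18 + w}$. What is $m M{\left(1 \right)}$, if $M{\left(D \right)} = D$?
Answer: $\frac{28}{5629} \approx 0.0049742$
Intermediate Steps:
$m = \frac{28}{5629}$ ($m = \frac{1}{201 + \frac{1}{18 + 10}} = \frac{1}{201 + \frac{1}{28}} = \frac{1}{\frac{5629}{28}} = \frac{28}{5629} \approx 0.0049742$)
$m M{\left(1 \right)} = \frac{28}{5629} \cdot 1 = \frac{28}{5629}$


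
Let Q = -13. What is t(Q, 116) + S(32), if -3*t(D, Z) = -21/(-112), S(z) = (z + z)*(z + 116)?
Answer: 151551/16 ≈ 9471.9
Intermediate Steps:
S(z) = 2*z*(116 + z) (S(z) = (2*z)*(116 + z) = 2*z*(116 + z))
t(D, Z) = -1/16 (t(D, Z) = -(-7)/(-112) = -(-7)*(-1)/112 = -⅓*3/16 = -1/16)
t(Q, 116) + S(32) = -1/16 + 2*32*(116 + 32) = -1/16 + 2*32*148 = -1/16 + 9472 = 151551/16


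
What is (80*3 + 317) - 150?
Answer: 407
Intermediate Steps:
(80*3 + 317) - 150 = (240 + 317) - 150 = 557 - 150 = 407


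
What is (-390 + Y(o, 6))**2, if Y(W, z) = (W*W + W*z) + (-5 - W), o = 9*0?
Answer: 156025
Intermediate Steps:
o = 0
Y(W, z) = -5 + W**2 - W + W*z (Y(W, z) = (W**2 + W*z) + (-5 - W) = -5 + W**2 - W + W*z)
(-390 + Y(o, 6))**2 = (-390 + (-5 + 0**2 - 1*0 + 0*6))**2 = (-390 + (-5 + 0 + 0 + 0))**2 = (-390 - 5)**2 = (-395)**2 = 156025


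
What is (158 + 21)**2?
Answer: 32041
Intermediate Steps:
(158 + 21)**2 = 179**2 = 32041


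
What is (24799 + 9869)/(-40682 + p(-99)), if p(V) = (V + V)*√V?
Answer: -176295447/207363290 + 2574099*I*√11/207363290 ≈ -0.85018 + 0.041171*I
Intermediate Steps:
p(V) = 2*V^(3/2) (p(V) = (2*V)*√V = 2*V^(3/2))
(24799 + 9869)/(-40682 + p(-99)) = (24799 + 9869)/(-40682 + 2*(-99)^(3/2)) = 34668/(-40682 + 2*(-297*I*√11)) = 34668/(-40682 - 594*I*√11)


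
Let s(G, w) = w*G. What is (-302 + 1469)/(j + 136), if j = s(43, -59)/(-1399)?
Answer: 544211/64267 ≈ 8.4680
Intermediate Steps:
s(G, w) = G*w
j = 2537/1399 (j = (43*(-59))/(-1399) = -2537*(-1/1399) = 2537/1399 ≈ 1.8134)
(-302 + 1469)/(j + 136) = (-302 + 1469)/(2537/1399 + 136) = 1167/(192801/1399) = 1167*(1399/192801) = 544211/64267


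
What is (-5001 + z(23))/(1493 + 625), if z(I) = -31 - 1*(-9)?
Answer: -5023/2118 ≈ -2.3716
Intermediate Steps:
z(I) = -22 (z(I) = -31 + 9 = -22)
(-5001 + z(23))/(1493 + 625) = (-5001 - 22)/(1493 + 625) = -5023/2118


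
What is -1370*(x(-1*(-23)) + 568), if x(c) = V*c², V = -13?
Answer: 8643330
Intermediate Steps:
x(c) = -13*c²
-1370*(x(-1*(-23)) + 568) = -1370*(-13*(-1*(-23))² + 568) = -1370*(-13*23² + 568) = -1370*(-13*529 + 568) = -1370*(-6877 + 568) = -1370*(-6309) = 8643330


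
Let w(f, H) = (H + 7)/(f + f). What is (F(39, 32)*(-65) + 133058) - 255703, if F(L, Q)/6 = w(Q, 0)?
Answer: -3926005/32 ≈ -1.2269e+5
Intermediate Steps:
w(f, H) = (7 + H)/(2*f) (w(f, H) = (7 + H)/((2*f)) = (7 + H)*(1/(2*f)) = (7 + H)/(2*f))
F(L, Q) = 21/Q (F(L, Q) = 6*((7 + 0)/(2*Q)) = 6*((½)*7/Q) = 6*(7/(2*Q)) = 21/Q)
(F(39, 32)*(-65) + 133058) - 255703 = ((21/32)*(-65) + 133058) - 255703 = (-1365/32 + 133058) - 255703 = 4256491/32 - 255703 = -3926005/32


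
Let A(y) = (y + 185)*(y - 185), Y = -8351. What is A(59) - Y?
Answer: -22393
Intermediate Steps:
A(y) = (-185 + y)*(185 + y) (A(y) = (185 + y)*(-185 + y) = (-185 + y)*(185 + y))
A(59) - Y = (-34225 + 59**2) - 1*(-8351) = (-34225 + 3481) + 8351 = -30744 + 8351 = -22393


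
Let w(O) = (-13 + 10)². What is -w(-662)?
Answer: -9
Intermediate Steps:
w(O) = 9 (w(O) = (-3)² = 9)
-w(-662) = -1*9 = -9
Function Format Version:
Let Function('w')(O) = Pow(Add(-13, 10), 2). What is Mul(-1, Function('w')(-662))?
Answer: -9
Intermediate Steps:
Function('w')(O) = 9 (Function('w')(O) = Pow(-3, 2) = 9)
Mul(-1, Function('w')(-662)) = Mul(-1, 9) = -9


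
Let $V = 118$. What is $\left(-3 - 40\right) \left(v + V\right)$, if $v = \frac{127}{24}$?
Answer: $- \frac{127237}{24} \approx -5301.5$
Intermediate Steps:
$v = \frac{127}{24}$ ($v = 127 \cdot \frac{1}{24} = \frac{127}{24} \approx 5.2917$)
$\left(-3 - 40\right) \left(v + V\right) = \left(-3 - 40\right) \left(\frac{127}{24} + 118\right) = \left(-3 - 40\right) \frac{2959}{24} = \left(-43\right) \frac{2959}{24} = - \frac{127237}{24}$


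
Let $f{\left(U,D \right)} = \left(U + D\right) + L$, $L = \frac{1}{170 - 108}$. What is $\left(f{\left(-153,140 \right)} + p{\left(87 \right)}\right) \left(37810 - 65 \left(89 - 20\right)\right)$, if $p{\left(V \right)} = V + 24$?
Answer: $\frac{6532775}{2} \approx 3.2664 \cdot 10^{6}$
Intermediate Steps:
$p{\left(V \right)} = 24 + V$
$L = \frac{1}{62} \approx 0.016129$
$f{\left(U,D \right)} = \frac{1}{62} + D + U$ ($f{\left(U,D \right)} = \left(U + D\right) + \frac{1}{62} = \left(D + U\right) + \frac{1}{62} = \frac{1}{62} + D + U$)
$\left(f{\left(-153,140 \right)} + p{\left(87 \right)}\right) \left(37810 - 65 \left(89 - 20\right)\right) = \left(\left(\frac{1}{62} + 140 - 153\right) + \left(24 + 87\right)\right) \left(37810 - 65 \left(89 - 20\right)\right) = \left(- \frac{805}{62} + 111\right) \left(37810 - 4485\right) = \frac{6077 \left(37810 - 4485\right)}{62} = \frac{6077}{62} \cdot 33325 = \frac{6532775}{2}$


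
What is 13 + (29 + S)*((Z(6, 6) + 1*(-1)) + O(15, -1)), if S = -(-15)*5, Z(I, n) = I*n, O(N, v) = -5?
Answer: 3133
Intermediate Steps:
S = 75 (S = -15*(-5) = 75)
13 + (29 + S)*((Z(6, 6) + 1*(-1)) + O(15, -1)) = 13 + (29 + 75)*((6*6 + 1*(-1)) - 5) = 13 + 104*((36 - 1) - 5) = 13 + 104*(35 - 5) = 13 + 104*30 = 13 + 3120 = 3133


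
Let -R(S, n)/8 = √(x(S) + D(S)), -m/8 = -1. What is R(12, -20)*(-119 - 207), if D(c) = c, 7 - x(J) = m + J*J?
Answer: 2608*I*√133 ≈ 30077.0*I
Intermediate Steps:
m = 8 (m = -8*(-1) = 8)
x(J) = -1 - J² (x(J) = 7 - (8 + J*J) = 7 - (8 + J²) = 7 + (-8 - J²) = -1 - J²)
R(S, n) = -8*√(-1 + S - S²) (R(S, n) = -8*√((-1 - S²) + S) = -8*√(-1 + S - S²))
R(12, -20)*(-119 - 207) = (-8*√(-1 + 12 - 1*12²))*(-119 - 207) = -8*√(-1 + 12 - 1*144)*(-326) = -8*√(-1 + 12 - 144)*(-326) = -8*I*√133*(-326) = 2608*I*√133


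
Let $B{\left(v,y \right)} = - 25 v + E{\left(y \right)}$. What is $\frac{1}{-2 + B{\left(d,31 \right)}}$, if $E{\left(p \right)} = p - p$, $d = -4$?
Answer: $\frac{1}{98} \approx 0.010204$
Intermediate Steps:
$E{\left(p \right)} = 0$
$B{\left(v,y \right)} = - 25 v$ ($B{\left(v,y \right)} = - 25 v + 0 = - 25 v$)
$\frac{1}{-2 + B{\left(d,31 \right)}} = \frac{1}{-2 - -100} = \frac{1}{-2 + 100} = \frac{1}{98}$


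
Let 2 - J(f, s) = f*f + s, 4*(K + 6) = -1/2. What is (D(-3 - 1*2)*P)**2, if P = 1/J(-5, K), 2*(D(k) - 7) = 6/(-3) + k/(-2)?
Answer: 3364/18225 ≈ 0.18458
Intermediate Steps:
K = -49/8 (K = -6 + (-1/2)/4 = -6 + (-1*1/2)/4 = -6 + (1/4)*(-1/2) = -6 - 1/8 = -49/8 ≈ -6.1250)
J(f, s) = 2 - s - f**2 (J(f, s) = 2 - (f*f + s) = 2 - (f**2 + s) = 2 - (s + f**2) = 2 + (-s - f**2) = 2 - s - f**2)
D(k) = 6 - k/4 (D(k) = 7 + (6/(-3) + k/(-2))/2 = 7 + (6*(-1/3) + k*(-1/2))/2 = 7 + (-2 - k/2)/2 = 7 + (-1 - k/4) = 6 - k/4)
P = -8/135 (P = 1/(2 - 1*(-49/8) - 1*(-5)**2) = 1/(2 + 49/8 - 1*25) = 1/(2 + 49/8 - 25) = 1/(-135/8) = -8/135 ≈ -0.059259)
(D(-3 - 1*2)*P)**2 = ((6 - (-3 - 1*2)/4)*(-8/135))**2 = ((6 - (-3 - 2)/4)*(-8/135))**2 = ((6 - 1/4*(-5))*(-8/135))**2 = ((6 + 5/4)*(-8/135))**2 = ((29/4)*(-8/135))**2 = (-58/135)**2 = 3364/18225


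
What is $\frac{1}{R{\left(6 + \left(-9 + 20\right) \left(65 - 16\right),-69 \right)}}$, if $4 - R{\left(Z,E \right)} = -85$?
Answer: $\frac{1}{89} \approx 0.011236$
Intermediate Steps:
$R{\left(Z,E \right)} = 89$ ($R{\left(Z,E \right)} = 4 - -85 = 4 + 85 = 89$)
$\frac{1}{R{\left(6 + \left(-9 + 20\right) \left(65 - 16\right),-69 \right)}} = \frac{1}{89}$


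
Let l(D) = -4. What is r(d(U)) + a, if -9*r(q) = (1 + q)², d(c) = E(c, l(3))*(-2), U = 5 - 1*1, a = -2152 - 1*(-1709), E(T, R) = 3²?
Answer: -4276/9 ≈ -475.11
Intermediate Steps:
E(T, R) = 9
a = -443 (a = -2152 + 1709 = -443)
U = 4 (U = 5 - 1 = 4)
d(c) = -18 (d(c) = 9*(-2) = -18)
r(q) = -(1 + q)²/9
r(d(U)) + a = -(1 - 18)²/9 - 443 = -⅑*(-17)² - 443 = -⅑*289 - 443 = -289/9 - 443 = -4276/9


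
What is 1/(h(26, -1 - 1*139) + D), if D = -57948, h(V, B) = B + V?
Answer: -1/58062 ≈ -1.7223e-5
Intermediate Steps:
1/(h(26, -1 - 1*139) + D) = 1/(((-1 - 1*139) + 26) - 57948) = 1/(((-1 - 139) + 26) - 57948) = 1/((-140 + 26) - 57948) = 1/(-114 - 57948) = 1/(-58062) = -1/58062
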